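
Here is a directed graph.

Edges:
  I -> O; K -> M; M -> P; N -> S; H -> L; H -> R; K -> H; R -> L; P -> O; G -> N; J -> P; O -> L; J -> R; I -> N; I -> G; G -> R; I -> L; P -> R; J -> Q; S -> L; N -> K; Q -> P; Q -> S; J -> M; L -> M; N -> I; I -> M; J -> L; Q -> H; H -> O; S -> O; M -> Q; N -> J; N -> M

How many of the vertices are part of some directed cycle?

11

A vertex is on a directed cycle iff it belongs to a strongly connected component of size ≥ 2 (or has a self-loop).
The vertices on cycles are {G, H, I, L, M, N, O, P, Q, R, S} — 11 in total.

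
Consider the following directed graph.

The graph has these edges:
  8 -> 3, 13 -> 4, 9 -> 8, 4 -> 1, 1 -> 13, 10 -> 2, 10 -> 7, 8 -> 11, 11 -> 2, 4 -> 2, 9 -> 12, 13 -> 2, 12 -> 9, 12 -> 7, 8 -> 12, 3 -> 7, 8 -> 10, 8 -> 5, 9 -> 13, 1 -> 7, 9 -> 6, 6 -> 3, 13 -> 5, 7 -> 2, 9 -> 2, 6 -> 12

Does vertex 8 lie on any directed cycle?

8 is on a cycle iff 8 can reach itself via ≥1 edge.
8 → 12 → 9 → 8 — yes.

Yes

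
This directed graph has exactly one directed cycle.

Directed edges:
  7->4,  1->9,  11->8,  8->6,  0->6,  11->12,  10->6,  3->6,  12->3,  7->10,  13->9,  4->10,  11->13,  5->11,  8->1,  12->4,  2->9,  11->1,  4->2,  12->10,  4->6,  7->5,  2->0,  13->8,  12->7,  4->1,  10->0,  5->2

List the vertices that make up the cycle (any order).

DFS with gray/black marking from 11:
11 gray
  1 gray
    9 gray
    9 black
  1 black
  8 gray
    8→1: 1 black — skip
    6 gray
    6 black
  8 black
  12 gray
    7 gray
      4 gray
        2 gray
          2→9: 9 black — skip
          0 gray
            0→6: 6 black — skip
          0 black
        2 black
        4→6: 6 black — skip
        10 gray
          10→6: 6 black — skip
          10→0: 0 black — skip
        10 black
        4→1: 1 black — skip
      4 black
      7→10: 10 black — skip
      5 gray
        5→11: 11 is gray → back edge
Back edge closes the cycle 11 → 12 → 7 → 5 → 11; its vertices are {5, 7, 11, 12}.

5, 7, 11, 12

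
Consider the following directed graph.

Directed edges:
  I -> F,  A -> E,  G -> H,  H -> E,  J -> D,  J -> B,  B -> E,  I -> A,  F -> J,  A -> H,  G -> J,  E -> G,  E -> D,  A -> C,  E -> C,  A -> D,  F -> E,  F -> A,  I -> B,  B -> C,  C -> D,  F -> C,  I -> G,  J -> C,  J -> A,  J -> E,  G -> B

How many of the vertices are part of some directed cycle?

6

A vertex is on a directed cycle iff it belongs to a strongly connected component of size ≥ 2 (or has a self-loop).
The vertices on cycles are {A, B, E, G, H, J} — 6 in total.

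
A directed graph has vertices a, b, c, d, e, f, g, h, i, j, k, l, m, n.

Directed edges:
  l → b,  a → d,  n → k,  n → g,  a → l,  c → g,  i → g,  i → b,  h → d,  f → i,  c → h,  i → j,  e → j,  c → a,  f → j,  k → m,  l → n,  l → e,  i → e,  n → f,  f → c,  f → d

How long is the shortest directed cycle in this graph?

For each vertex v, BFS finds the shortest path from v back to v.
The shortest such closed walk is n → f → c → a → l → n, length 5.

5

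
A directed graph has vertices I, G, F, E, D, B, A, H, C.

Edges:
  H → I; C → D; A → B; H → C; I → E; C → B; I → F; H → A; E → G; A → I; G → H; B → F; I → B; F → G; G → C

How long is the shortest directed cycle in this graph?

4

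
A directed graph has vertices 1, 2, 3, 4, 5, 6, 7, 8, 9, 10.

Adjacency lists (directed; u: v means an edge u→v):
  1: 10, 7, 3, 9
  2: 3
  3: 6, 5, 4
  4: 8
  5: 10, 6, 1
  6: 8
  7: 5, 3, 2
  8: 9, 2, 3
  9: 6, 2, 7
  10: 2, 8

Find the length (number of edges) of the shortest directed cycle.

3

For each vertex v, BFS finds the shortest path from v back to v.
The shortest such closed walk is 1 → 3 → 5 → 1, length 3.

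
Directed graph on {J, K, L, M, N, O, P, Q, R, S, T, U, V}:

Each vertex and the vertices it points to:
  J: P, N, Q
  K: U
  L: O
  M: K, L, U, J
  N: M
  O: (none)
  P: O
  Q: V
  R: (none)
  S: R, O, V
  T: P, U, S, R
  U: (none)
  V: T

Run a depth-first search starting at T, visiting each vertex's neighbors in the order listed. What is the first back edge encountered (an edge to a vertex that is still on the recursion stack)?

V→T

DFS from T (visiting each vertex's neighbors in the order listed); mark gray on enter, black on exit:
T gray
  P gray
    O gray
    O black
  P black
  U gray
  U black
  S gray
    R gray
    R black
    S→O: O black — skip
    V gray
      V→T: T is gray → back edge
First back edge: V → T.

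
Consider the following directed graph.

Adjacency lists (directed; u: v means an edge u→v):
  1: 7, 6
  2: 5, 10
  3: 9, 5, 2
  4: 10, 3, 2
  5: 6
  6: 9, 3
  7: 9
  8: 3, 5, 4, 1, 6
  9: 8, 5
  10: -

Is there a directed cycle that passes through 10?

No

10 lies on a cycle iff there is a path from 10 back to itself.
Exploring from 10, it never reaches itself; equivalently, its strongly connected component is a singleton.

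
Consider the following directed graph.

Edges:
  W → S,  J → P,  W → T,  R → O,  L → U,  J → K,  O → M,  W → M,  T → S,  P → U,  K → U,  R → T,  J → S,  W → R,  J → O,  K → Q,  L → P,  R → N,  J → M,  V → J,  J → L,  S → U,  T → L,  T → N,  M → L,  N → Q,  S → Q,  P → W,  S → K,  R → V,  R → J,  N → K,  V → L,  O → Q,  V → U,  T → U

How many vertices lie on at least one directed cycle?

A vertex is on a directed cycle iff it belongs to a strongly connected component of size ≥ 2 (or has a self-loop).
The vertices on cycles are {J, L, M, O, P, R, T, V, W} — 9 in total.

9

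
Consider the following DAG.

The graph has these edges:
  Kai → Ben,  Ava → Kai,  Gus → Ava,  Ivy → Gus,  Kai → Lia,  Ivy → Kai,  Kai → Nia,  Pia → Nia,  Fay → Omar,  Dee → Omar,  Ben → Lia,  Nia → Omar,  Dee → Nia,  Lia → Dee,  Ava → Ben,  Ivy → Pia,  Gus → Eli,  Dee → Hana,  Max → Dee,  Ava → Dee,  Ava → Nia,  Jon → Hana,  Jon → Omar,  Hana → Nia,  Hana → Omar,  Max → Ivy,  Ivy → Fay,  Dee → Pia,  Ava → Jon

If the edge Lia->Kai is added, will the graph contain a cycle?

Yes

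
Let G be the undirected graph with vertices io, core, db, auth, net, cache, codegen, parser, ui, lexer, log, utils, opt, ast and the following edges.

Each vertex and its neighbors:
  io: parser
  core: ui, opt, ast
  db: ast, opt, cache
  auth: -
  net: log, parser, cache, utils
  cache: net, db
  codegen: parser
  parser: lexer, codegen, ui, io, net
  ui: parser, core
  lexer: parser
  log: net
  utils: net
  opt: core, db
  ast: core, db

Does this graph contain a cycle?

DFS, tracking each vertex's parent; an edge to a visited non-parent vertex closes a cycle.
Start from parser:
visit parser (parent –)
  visit lexer (parent parser)
    lexer–parser: parent, skip
  visit codegen (parent parser)
    codegen–parser: parent, skip
  visit ui (parent parser)
    ui–parser: parent, skip
    visit core (parent ui)
      core–ui: parent, skip
      visit opt (parent core)
        opt–core: parent, skip
        visit db (parent opt)
          visit ast (parent db)
            ast–core: core visited and ≠ parent → cycle
Cycle: core – opt – db – ast – core.

Yes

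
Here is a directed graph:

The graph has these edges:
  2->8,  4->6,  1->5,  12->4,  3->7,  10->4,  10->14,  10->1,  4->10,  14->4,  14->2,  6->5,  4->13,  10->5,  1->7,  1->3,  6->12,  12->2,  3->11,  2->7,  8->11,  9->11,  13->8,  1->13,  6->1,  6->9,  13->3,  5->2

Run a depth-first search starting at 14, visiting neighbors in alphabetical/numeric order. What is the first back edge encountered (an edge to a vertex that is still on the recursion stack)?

DFS from 14 (visiting neighbors in alphabetical/numeric order); mark gray on enter, black on exit:
14 gray
  2 gray
    7 gray
    7 black
    8 gray
      11 gray
      11 black
    8 black
  2 black
  4 gray
    6 gray
      1 gray
        3 gray
          3→7: 7 black — skip
          3→11: 11 black — skip
        3 black
        5 gray
          5→2: 2 black — skip
        5 black
        1→7: 7 black — skip
        13 gray
          13→3: 3 black — skip
          13→8: 8 black — skip
        13 black
      1 black
      6→5: 5 black — skip
      9 gray
        9→11: 11 black — skip
      9 black
      12 gray
        12→2: 2 black — skip
        12→4: 4 is gray → back edge
First back edge: 12 → 4.

12→4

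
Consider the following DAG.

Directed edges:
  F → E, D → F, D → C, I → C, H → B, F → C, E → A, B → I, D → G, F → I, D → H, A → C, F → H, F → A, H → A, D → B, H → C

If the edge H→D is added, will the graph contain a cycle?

Yes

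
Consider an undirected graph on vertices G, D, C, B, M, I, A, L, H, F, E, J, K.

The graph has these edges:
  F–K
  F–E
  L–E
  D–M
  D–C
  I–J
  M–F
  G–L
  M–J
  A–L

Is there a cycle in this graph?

DFS, tracking each vertex's parent; an edge to a visited non-parent vertex closes a cycle.
Start from K:
visit K (parent –)
  visit F (parent K)
    visit E (parent F)
      visit L (parent E)
        visit A (parent L)
          A–L: parent, skip
        L–E: parent, skip
        visit G (parent L)
          G–L: parent, skip
      E–F: parent, skip
    visit M (parent F)
      M–F: parent, skip
      visit D (parent M)
        D–M: parent, skip
        visit C (parent D)
          C–D: parent, skip
      visit J (parent M)
        visit I (parent J)
          I–J: parent, skip
        J–M: parent, skip
    F–K: parent, skip
visit B (parent –)
visit H (parent –)
No non-parent visited neighbor found — the graph is a forest.

No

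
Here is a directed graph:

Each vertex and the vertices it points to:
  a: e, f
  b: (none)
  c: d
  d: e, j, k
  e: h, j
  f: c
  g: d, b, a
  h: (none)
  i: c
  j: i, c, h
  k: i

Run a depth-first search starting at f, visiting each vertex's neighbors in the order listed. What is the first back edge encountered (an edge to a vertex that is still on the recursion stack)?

i->c

DFS from f (visiting each vertex's neighbors in the order listed); mark gray on enter, black on exit:
f gray
  c gray
    d gray
      e gray
        h gray
        h black
        j gray
          i gray
            i→c: c is gray → back edge
First back edge: i → c.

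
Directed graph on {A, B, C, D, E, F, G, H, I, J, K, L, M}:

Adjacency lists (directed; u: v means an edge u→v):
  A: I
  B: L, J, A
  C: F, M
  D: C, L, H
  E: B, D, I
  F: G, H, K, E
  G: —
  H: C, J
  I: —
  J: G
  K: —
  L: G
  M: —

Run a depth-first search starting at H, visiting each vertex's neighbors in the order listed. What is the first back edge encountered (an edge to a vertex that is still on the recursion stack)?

F->H

DFS from H (visiting each vertex's neighbors in the order listed); mark gray on enter, black on exit:
H gray
  C gray
    F gray
      G gray
      G black
      F→H: H is gray → back edge
First back edge: F → H.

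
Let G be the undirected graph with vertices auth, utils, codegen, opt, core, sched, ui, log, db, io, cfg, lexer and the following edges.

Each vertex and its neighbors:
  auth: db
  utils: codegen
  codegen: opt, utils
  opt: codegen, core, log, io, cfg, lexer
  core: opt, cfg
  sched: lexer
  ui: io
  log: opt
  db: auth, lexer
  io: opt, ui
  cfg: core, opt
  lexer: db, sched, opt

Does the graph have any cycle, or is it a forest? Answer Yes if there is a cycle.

DFS, tracking each vertex's parent; an edge to a visited non-parent vertex closes a cycle.
Start from lexer:
visit lexer (parent –)
  visit db (parent lexer)
    visit auth (parent db)
      auth–db: parent, skip
    db–lexer: parent, skip
  visit sched (parent lexer)
    sched–lexer: parent, skip
  visit opt (parent lexer)
    visit codegen (parent opt)
      codegen–opt: parent, skip
      visit utils (parent codegen)
        utils–codegen: parent, skip
    visit core (parent opt)
      core–opt: parent, skip
      visit cfg (parent core)
        cfg–core: parent, skip
        cfg–opt: opt visited and ≠ parent → cycle
Cycle: opt – core – cfg – opt.

Yes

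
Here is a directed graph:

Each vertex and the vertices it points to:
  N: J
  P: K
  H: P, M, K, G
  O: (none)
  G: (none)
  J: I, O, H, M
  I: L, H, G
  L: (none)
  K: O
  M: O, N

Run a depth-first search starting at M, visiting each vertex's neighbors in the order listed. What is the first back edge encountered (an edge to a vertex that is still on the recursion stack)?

H->M

DFS from M (visiting each vertex's neighbors in the order listed); mark gray on enter, black on exit:
M gray
  O gray
  O black
  N gray
    J gray
      I gray
        L gray
        L black
        H gray
          P gray
            K gray
              K→O: O black — skip
            K black
          P black
          H→M: M is gray → back edge
First back edge: H → M.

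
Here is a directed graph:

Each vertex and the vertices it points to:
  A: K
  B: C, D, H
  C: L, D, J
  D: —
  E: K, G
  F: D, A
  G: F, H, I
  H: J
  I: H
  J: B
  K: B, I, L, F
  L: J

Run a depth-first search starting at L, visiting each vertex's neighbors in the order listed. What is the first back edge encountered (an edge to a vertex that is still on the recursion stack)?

C->L

DFS from L (visiting each vertex's neighbors in the order listed); mark gray on enter, black on exit:
L gray
  J gray
    B gray
      C gray
        C→L: L is gray → back edge
First back edge: C → L.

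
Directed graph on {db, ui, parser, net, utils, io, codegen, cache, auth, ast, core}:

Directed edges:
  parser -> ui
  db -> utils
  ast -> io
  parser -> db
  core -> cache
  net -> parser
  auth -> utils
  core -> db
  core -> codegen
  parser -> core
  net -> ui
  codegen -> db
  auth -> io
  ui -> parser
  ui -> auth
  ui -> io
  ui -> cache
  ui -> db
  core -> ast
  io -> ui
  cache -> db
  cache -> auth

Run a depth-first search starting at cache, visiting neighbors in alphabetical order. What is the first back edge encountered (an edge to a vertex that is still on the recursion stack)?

ui→auth

DFS from cache (visiting neighbors in alphabetical order); mark gray on enter, black on exit:
cache gray
  auth gray
    io gray
      ui gray
        ui→auth: auth is gray → back edge
First back edge: ui → auth.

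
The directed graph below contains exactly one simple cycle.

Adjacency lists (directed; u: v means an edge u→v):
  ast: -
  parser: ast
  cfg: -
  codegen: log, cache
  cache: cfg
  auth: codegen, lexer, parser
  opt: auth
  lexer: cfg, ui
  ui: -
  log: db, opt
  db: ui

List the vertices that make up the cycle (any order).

log, opt, auth, codegen

DFS with gray/black marking from auth:
auth gray
  codegen gray
    log gray
      db gray
        ui gray
        ui black
      db black
      opt gray
        opt→auth: auth is gray → back edge
Back edge closes the cycle auth → codegen → log → opt → auth; its vertices are {log, opt, auth, codegen}.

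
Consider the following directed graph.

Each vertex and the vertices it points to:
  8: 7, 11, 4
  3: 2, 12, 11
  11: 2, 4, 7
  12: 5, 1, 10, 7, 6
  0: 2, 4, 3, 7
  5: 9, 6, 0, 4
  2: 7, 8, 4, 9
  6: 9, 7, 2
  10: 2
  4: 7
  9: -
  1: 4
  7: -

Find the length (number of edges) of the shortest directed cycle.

3

For each vertex v, BFS finds the shortest path from v back to v.
The shortest such closed walk is 2 → 8 → 11 → 2, length 3.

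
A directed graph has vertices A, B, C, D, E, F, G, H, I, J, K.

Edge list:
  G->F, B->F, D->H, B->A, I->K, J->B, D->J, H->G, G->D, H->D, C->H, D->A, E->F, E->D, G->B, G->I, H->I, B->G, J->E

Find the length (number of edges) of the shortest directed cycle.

2

For each vertex v, BFS finds the shortest path from v back to v.
The shortest such closed walk is H → D → H, length 2.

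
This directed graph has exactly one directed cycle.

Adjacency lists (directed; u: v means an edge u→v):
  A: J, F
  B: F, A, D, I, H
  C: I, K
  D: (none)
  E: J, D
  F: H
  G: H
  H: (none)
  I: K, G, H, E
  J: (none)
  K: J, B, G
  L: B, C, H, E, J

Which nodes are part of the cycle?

B, I, K

DFS with gray/black marking from B:
B gray
  F gray
    H gray
    H black
  F black
  A gray
    J gray
    J black
    A→F: F black — skip
  A black
  D gray
  D black
  I gray
    K gray
      K→J: J black — skip
      K→B: B is gray → back edge
Back edge closes the cycle B → I → K → B; its vertices are {B, I, K}.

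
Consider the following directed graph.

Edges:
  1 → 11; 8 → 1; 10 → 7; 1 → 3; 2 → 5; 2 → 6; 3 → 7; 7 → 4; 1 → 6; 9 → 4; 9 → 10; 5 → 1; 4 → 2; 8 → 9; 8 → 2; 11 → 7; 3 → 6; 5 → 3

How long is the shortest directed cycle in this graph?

5

For each vertex v, BFS finds the shortest path from v back to v.
The shortest such closed walk is 2 → 5 → 3 → 7 → 4 → 2, length 5.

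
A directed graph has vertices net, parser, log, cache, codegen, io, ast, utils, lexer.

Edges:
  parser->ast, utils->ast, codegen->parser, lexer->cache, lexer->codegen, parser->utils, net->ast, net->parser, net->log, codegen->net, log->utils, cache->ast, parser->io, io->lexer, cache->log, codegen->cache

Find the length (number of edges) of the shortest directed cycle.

For each vertex v, BFS finds the shortest path from v back to v.
The shortest such closed walk is lexer → codegen → parser → io → lexer, length 4.

4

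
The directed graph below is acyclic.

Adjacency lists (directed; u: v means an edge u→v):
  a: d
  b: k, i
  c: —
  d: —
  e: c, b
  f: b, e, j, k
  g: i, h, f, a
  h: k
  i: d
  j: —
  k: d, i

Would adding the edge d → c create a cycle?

No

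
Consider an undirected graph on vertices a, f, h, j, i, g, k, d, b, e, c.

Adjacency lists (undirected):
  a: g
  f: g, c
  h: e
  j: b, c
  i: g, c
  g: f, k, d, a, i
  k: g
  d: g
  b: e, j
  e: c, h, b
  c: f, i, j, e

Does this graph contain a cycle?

DFS, tracking each vertex's parent; an edge to a visited non-parent vertex closes a cycle.
Start from c:
visit c (parent –)
  visit f (parent c)
    visit g (parent f)
      g–f: parent, skip
      visit k (parent g)
        k–g: parent, skip
      visit d (parent g)
        d–g: parent, skip
      visit a (parent g)
        a–g: parent, skip
      visit i (parent g)
        i–g: parent, skip
        i–c: c visited and ≠ parent → cycle
Cycle: c – f – g – i – c.

Yes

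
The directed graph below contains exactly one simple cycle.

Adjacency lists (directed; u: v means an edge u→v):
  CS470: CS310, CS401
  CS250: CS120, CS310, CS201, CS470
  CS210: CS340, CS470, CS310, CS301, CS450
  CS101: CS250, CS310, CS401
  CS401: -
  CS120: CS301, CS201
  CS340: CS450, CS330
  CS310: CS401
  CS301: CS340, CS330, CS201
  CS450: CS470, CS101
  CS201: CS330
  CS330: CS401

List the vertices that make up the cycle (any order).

CS101, CS120, CS250, CS301, CS340, CS450

DFS with gray/black marking from CS450:
CS450 gray
  CS470 gray
    CS310 gray
      CS401 gray
      CS401 black
    CS310 black
    CS470→CS401: CS401 black — skip
  CS470 black
  CS101 gray
    CS250 gray
      CS120 gray
        CS301 gray
          CS340 gray
            CS340→CS450: CS450 is gray → back edge
Back edge closes the cycle CS450 → CS101 → CS250 → CS120 → CS301 → CS340 → CS450; its vertices are {CS101, CS120, CS250, CS301, CS340, CS450}.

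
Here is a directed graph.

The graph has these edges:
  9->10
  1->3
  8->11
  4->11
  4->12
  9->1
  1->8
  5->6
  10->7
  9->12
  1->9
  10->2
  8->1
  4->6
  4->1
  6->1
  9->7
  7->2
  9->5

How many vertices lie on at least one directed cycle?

5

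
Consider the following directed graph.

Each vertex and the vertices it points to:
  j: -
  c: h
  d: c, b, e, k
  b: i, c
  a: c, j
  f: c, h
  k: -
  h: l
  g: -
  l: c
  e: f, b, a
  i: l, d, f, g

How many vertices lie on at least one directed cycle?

7

A vertex is on a directed cycle iff it belongs to a strongly connected component of size ≥ 2 (or has a self-loop).
The vertices on cycles are {b, c, d, e, h, i, l} — 7 in total.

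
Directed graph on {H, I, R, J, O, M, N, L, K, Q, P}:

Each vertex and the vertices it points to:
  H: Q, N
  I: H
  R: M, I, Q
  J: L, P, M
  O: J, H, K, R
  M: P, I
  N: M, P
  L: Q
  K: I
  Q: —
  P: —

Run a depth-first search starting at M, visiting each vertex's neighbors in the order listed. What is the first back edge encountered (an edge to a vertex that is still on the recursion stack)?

N→M

DFS from M (visiting each vertex's neighbors in the order listed); mark gray on enter, black on exit:
M gray
  P gray
  P black
  I gray
    H gray
      Q gray
      Q black
      N gray
        N→M: M is gray → back edge
First back edge: N → M.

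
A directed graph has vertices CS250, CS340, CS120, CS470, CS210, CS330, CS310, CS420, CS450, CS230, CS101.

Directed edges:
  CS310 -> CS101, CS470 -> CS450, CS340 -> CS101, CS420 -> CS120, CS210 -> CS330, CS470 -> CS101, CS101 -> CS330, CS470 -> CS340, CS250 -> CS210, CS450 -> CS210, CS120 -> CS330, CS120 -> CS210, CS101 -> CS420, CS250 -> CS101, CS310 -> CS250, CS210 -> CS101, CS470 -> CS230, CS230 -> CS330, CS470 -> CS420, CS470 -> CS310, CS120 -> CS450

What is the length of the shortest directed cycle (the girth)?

For each vertex v, BFS finds the shortest path from v back to v.
The shortest such closed walk is CS420 → CS120 → CS210 → CS101 → CS420, length 4.

4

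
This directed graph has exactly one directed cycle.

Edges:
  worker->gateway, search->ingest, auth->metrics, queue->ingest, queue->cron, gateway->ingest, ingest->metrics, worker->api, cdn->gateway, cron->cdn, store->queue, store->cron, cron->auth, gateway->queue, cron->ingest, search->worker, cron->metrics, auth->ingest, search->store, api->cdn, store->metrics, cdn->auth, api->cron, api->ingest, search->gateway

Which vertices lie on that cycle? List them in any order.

DFS with gray/black marking from cron:
cron gray
  ingest gray
    metrics gray
    metrics black
  ingest black
  cron→metrics: metrics black — skip
  auth gray
    auth→ingest: ingest black — skip
    auth→metrics: metrics black — skip
  auth black
  cdn gray
    cdn→auth: auth black — skip
    gateway gray
      gateway→ingest: ingest black — skip
      queue gray
        queue→ingest: ingest black — skip
        queue→cron: cron is gray → back edge
Back edge closes the cycle cron → cdn → gateway → queue → cron; its vertices are {cdn, cron, queue, gateway}.

cdn, cron, queue, gateway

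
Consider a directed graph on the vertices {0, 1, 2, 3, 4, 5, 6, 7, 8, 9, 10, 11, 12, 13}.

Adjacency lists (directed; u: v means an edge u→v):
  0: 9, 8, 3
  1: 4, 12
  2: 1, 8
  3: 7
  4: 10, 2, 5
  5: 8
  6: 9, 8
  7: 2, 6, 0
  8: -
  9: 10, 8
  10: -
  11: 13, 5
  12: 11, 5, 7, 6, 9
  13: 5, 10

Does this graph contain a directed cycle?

Yes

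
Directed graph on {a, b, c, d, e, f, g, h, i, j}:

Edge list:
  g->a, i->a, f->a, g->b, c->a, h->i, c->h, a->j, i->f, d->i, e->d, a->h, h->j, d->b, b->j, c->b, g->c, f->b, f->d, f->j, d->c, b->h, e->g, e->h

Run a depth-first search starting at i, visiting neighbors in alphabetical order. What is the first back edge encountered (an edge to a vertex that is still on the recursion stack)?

h→i

DFS from i (visiting neighbors in alphabetical order); mark gray on enter, black on exit:
i gray
  a gray
    h gray
      h→i: i is gray → back edge
First back edge: h → i.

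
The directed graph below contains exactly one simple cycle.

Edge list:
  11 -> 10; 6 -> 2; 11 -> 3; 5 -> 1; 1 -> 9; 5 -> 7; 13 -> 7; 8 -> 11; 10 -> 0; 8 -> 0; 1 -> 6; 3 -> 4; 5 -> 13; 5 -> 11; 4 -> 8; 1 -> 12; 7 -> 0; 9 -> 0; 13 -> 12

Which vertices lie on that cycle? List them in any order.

3, 4, 8, 11

DFS with gray/black marking from 11:
11 gray
  3 gray
    4 gray
      8 gray
        0 gray
        0 black
        8→11: 11 is gray → back edge
Back edge closes the cycle 11 → 3 → 4 → 8 → 11; its vertices are {3, 4, 8, 11}.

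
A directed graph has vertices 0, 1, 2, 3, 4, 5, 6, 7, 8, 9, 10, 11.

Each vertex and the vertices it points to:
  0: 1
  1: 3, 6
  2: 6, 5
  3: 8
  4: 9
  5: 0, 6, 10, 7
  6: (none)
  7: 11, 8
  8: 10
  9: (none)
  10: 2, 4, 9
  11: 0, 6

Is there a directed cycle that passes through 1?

1 is on a cycle iff 1 can reach itself via ≥1 edge.
1 → 3 → 8 → 10 → 2 → 5 → 0 → 1 — yes.

Yes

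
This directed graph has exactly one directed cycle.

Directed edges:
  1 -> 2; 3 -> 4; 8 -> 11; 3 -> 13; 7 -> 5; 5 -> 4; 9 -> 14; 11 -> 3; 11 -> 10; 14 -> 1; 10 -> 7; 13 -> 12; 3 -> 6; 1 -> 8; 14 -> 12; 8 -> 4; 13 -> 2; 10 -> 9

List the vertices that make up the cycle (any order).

1, 8, 9, 10, 11, 14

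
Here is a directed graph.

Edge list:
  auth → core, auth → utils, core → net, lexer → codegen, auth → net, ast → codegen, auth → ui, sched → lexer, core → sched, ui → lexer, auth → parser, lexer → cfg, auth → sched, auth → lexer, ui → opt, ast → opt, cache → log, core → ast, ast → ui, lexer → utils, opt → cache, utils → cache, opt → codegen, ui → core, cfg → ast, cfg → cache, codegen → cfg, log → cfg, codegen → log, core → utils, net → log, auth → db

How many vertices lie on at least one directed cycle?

12

A vertex is on a directed cycle iff it belongs to a strongly connected component of size ≥ 2 (or has a self-loop).
The vertices on cycles are {ui, ast, cfg, log, net, opt, core, cache, lexer, sched, utils, codegen} — 12 in total.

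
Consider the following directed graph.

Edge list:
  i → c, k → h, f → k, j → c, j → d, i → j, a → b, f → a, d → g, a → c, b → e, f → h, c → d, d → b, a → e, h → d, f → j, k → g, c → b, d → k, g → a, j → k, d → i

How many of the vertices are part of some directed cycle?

A vertex is on a directed cycle iff it belongs to a strongly connected component of size ≥ 2 (or has a self-loop).
The vertices on cycles are {a, c, d, g, h, i, j, k} — 8 in total.

8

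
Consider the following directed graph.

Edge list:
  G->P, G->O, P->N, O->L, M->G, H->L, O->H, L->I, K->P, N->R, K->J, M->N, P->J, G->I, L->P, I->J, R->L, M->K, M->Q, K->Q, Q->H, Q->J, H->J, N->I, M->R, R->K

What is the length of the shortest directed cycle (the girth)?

For each vertex v, BFS finds the shortest path from v back to v.
The shortest such closed walk is N → R → K → P → N, length 4.

4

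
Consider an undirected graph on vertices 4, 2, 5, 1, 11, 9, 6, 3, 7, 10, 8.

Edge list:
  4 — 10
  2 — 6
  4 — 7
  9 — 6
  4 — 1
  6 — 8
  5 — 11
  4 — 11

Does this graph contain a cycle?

DFS, tracking each vertex's parent; an edge to a visited non-parent vertex closes a cycle.
Start from 7:
visit 7 (parent –)
  visit 4 (parent 7)
    4–7: parent, skip
    visit 10 (parent 4)
      10–4: parent, skip
    visit 11 (parent 4)
      11–4: parent, skip
      visit 5 (parent 11)
        5–11: parent, skip
    visit 1 (parent 4)
      1–4: parent, skip
visit 2 (parent –)
  visit 6 (parent 2)
    6–2: parent, skip
    visit 8 (parent 6)
      8–6: parent, skip
    visit 9 (parent 6)
      9–6: parent, skip
visit 3 (parent –)
No non-parent visited neighbor found — the graph is a forest.

No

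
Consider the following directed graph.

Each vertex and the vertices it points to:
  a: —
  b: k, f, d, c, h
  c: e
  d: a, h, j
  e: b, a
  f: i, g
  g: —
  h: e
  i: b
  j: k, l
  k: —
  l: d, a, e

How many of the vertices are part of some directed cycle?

9

A vertex is on a directed cycle iff it belongs to a strongly connected component of size ≥ 2 (or has a self-loop).
The vertices on cycles are {b, c, d, e, f, h, i, j, l} — 9 in total.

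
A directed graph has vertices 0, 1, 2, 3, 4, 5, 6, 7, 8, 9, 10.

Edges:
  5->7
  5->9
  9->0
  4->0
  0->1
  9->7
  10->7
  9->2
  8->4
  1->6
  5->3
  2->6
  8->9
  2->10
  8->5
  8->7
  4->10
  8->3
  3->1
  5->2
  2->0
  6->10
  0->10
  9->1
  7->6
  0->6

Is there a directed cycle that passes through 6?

6 is on a cycle iff 6 can reach itself via ≥1 edge.
6 → 10 → 7 → 6 — yes.

Yes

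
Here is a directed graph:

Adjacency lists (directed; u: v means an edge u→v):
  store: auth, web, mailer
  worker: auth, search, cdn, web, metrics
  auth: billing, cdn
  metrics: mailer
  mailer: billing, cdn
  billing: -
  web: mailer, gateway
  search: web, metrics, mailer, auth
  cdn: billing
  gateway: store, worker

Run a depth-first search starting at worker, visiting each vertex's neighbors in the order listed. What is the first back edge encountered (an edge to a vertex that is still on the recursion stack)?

DFS from worker (visiting each vertex's neighbors in the order listed); mark gray on enter, black on exit:
worker gray
  auth gray
    billing gray
    billing black
    cdn gray
      cdn→billing: billing black — skip
    cdn black
  auth black
  search gray
    web gray
      mailer gray
        mailer→billing: billing black — skip
        mailer→cdn: cdn black — skip
      mailer black
      gateway gray
        store gray
          store→auth: auth black — skip
          store→web: web is gray → back edge
First back edge: store → web.

store->web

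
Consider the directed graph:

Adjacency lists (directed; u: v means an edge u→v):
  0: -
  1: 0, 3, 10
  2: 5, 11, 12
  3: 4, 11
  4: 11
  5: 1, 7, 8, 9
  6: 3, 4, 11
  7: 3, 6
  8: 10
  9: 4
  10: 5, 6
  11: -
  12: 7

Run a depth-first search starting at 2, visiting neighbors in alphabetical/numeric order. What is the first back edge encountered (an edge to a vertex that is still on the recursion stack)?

10->5

DFS from 2 (visiting neighbors in alphabetical/numeric order); mark gray on enter, black on exit:
2 gray
  5 gray
    1 gray
      0 gray
      0 black
      3 gray
        4 gray
          11 gray
          11 black
        4 black
        3→11: 11 black — skip
      3 black
      10 gray
        10→5: 5 is gray → back edge
First back edge: 10 → 5.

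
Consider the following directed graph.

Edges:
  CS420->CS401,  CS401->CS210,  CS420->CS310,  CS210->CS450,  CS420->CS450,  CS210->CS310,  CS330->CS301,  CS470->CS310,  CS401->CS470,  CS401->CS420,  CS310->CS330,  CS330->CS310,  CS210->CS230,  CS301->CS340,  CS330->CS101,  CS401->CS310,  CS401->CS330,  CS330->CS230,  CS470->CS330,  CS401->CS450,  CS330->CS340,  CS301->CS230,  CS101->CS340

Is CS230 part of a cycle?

No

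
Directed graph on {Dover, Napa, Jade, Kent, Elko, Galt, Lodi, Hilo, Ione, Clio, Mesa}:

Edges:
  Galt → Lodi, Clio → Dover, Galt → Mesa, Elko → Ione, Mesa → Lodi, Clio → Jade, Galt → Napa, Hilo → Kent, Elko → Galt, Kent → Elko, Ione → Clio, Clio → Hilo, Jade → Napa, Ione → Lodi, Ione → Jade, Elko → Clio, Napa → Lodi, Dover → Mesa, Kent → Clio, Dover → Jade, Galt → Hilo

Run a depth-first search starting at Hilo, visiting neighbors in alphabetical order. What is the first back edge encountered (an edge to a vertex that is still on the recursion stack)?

Clio→Hilo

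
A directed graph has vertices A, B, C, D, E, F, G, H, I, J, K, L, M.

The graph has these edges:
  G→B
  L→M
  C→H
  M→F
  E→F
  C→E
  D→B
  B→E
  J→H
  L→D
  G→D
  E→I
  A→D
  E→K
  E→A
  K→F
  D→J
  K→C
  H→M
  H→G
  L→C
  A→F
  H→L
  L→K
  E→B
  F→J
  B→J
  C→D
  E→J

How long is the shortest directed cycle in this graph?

2

For each vertex v, BFS finds the shortest path from v back to v.
The shortest such closed walk is E → B → E, length 2.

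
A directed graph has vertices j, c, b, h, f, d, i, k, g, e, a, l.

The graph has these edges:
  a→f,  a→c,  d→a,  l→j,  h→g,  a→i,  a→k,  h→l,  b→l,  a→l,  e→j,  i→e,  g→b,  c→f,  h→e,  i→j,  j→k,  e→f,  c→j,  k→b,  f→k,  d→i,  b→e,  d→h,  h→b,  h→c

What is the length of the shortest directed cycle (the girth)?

4

For each vertex v, BFS finds the shortest path from v back to v.
The shortest such closed walk is l → j → k → b → l, length 4.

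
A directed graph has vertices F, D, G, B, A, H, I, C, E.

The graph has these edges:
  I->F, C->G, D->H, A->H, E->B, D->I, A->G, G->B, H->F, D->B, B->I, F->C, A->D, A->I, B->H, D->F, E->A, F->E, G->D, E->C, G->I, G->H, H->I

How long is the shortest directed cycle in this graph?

4

For each vertex v, BFS finds the shortest path from v back to v.
The shortest such closed walk is E → B → I → F → E, length 4.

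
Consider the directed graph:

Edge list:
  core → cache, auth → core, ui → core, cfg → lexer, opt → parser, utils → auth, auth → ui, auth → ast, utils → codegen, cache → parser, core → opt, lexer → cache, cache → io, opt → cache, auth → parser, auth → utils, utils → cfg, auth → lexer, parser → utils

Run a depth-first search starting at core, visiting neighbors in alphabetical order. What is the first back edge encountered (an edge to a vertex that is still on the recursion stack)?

DFS from core (visiting neighbors in alphabetical order); mark gray on enter, black on exit:
core gray
  cache gray
    io gray
    io black
    parser gray
      utils gray
        auth gray
          ast gray
          ast black
          auth→core: core is gray → back edge
First back edge: auth → core.

auth→core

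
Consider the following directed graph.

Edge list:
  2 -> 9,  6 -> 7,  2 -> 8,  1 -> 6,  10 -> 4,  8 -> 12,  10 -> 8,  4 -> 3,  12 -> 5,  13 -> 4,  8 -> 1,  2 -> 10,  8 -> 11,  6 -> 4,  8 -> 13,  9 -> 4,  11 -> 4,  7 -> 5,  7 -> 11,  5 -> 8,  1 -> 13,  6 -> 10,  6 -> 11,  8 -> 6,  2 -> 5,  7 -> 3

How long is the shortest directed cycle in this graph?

3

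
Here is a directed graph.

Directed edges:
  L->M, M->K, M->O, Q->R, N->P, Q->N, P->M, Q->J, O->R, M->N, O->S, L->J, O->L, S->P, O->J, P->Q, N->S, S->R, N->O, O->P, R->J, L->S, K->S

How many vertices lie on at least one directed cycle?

8

A vertex is on a directed cycle iff it belongs to a strongly connected component of size ≥ 2 (or has a self-loop).
The vertices on cycles are {K, L, M, N, O, P, Q, S} — 8 in total.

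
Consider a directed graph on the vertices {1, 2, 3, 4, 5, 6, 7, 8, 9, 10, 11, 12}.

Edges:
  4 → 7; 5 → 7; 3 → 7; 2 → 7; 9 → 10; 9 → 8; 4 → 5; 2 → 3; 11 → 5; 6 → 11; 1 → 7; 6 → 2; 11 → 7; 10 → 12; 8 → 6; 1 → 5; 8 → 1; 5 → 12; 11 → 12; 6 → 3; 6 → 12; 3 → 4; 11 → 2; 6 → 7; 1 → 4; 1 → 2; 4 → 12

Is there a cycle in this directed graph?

No

DFS with white/gray/black marking, starting from 10:
10 gray
  12 gray
  12 black
10 black
1 gray
  7 gray
  7 black
  2 gray
    2→7: 7 black — skip
    3 gray
      4 gray
        4→12: 12 black — skip
        4→7: 7 black — skip
        5 gray
          5→7: 7 black — skip
          5→12: 12 black — skip
        5 black
      4 black
      3→7: 7 black — skip
    3 black
  2 black
  1→4: 4 black — skip
  1→5: 5 black — skip
1 black
6 gray
  6→7: 7 black — skip
  6→12: 12 black — skip
  6→3: 3 black — skip
  11 gray
    11→5: 5 black — skip
    11→2: 2 black — skip
    11→12: 12 black — skip
    11→7: 7 black — skip
  11 black
  6→2: 2 black — skip
6 black
8 gray
  8→1: 1 black — skip
  8→6: 6 black — skip
8 black
9 gray
  9→8: 8 black — skip
  9→10: 10 black — skip
9 black
Every edge goes to a white or black vertex — no back edge, so the graph is acyclic.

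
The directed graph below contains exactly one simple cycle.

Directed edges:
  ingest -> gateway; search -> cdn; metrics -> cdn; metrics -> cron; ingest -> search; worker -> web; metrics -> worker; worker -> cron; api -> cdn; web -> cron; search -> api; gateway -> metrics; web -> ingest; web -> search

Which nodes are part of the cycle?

web, ingest, worker, gateway, metrics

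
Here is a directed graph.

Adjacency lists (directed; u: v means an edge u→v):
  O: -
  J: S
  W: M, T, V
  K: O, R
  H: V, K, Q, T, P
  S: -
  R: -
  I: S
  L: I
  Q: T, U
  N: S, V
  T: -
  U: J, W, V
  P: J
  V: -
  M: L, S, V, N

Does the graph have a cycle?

DFS with white/gray/black marking, starting from K:
K gray
  O gray
  O black
  R gray
  R black
K black
J gray
  S gray
  S black
J black
W gray
  M gray
    L gray
      I gray
        I→S: S black — skip
      I black
    L black
    M→S: S black — skip
    V gray
    V black
    N gray
      N→S: S black — skip
      N→V: V black — skip
    N black
  M black
  T gray
  T black
  W→V: V black — skip
W black
H gray
  H→V: V black — skip
  H→K: K black — skip
  Q gray
    Q→T: T black — skip
    U gray
      U→J: J black — skip
      U→W: W black — skip
      U→V: V black — skip
    U black
  Q black
  H→T: T black — skip
  P gray
    P→J: J black — skip
  P black
H black
Every edge goes to a white or black vertex — no back edge, so the graph is acyclic.

No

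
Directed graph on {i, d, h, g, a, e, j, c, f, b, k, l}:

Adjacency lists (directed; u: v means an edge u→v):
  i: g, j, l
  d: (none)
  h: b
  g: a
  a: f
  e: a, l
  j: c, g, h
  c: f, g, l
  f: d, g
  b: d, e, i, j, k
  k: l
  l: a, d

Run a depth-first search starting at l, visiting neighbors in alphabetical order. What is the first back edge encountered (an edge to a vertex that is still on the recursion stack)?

DFS from l (visiting neighbors in alphabetical order); mark gray on enter, black on exit:
l gray
  a gray
    f gray
      d gray
      d black
      g gray
        g→a: a is gray → back edge
First back edge: g → a.

g->a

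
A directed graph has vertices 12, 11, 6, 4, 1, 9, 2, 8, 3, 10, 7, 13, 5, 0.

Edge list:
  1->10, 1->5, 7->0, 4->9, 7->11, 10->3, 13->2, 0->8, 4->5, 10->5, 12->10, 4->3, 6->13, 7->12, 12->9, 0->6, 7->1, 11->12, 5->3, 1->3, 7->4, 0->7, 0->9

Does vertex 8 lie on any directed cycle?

No

8 lies on a cycle iff there is a path from 8 back to itself.
Exploring from 8, it never reaches itself; equivalently, its strongly connected component is a singleton.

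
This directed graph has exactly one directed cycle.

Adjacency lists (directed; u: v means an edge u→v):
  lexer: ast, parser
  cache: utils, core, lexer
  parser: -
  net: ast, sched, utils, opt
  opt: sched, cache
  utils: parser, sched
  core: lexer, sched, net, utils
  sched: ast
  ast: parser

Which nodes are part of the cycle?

net, opt, core, cache

DFS with gray/black marking from opt:
opt gray
  sched gray
    ast gray
      parser gray
      parser black
    ast black
  sched black
  cache gray
    utils gray
      utils→parser: parser black — skip
      utils→sched: sched black — skip
    utils black
    core gray
      lexer gray
        lexer→ast: ast black — skip
        lexer→parser: parser black — skip
      lexer black
      core→sched: sched black — skip
      net gray
        net→ast: ast black — skip
        net→sched: sched black — skip
        net→utils: utils black — skip
        net→opt: opt is gray → back edge
Back edge closes the cycle opt → cache → core → net → opt; its vertices are {net, opt, core, cache}.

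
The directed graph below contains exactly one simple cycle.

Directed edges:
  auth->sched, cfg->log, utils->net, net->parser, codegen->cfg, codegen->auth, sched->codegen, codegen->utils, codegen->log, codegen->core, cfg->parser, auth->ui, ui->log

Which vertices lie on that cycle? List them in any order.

DFS with gray/black marking from sched:
sched gray
  codegen gray
    cfg gray
      parser gray
      parser black
      log gray
      log black
    cfg black
    codegen→log: log black — skip
    core gray
    core black
    auth gray
      ui gray
        ui→log: log black — skip
      ui black
      auth→sched: sched is gray → back edge
Back edge closes the cycle sched → codegen → auth → sched; its vertices are {auth, sched, codegen}.

auth, sched, codegen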